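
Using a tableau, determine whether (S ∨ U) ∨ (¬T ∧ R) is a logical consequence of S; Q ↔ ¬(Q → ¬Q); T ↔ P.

Yes

Initial set: {S; (Q ↔ ¬(Q → ¬Q)); (T ↔ P); ¬((S ∨ U) ∨ (¬T ∧ R))}.
¬((S ∨ U) ∨ (¬T ∧ R)): α-rule — add ¬(S ∨ U), ¬(¬T ∧ R).
¬(S ∨ U): α-rule — add ¬S, ¬U.
× closes — contains both S and ¬S.
All 1 branch closes.
Every branch closed, so the premises entail the conclusion.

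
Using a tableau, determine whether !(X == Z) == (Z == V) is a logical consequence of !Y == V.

No

Initial set: {T (!Y == V); F (!(X == Z) == (Z == V))}.
T (!Y == V): β-rule — branch into T !Y, T V  //  F !Y, F V.
  branch 1 (add T !Y, T V):
    F (!(X == Z) == (Z == V)): β-rule — branch into T !(X == Z), F (Z == V)  //  F !(X == Z), T (Z == V).
      branch 1.1 (add T !(X == Z), F (Z == V)):
        T !(X == Z): β-rule — branch into T X, F Z  //  F X, T Z.
          branch 1.1.1 (add T X, F Z):
            F (Z == V): β-rule — branch into T Z, F V  //  F Z, T V.
              branch 1.1.1.1 (add T Z, F V):
                × closes — contains both Z and !Z.
              branch 1.1.1.2 (add F Z, T V):
                ○ open, literals {V=1, X=1, Y=0, Z=0}.
          branch 1.1.2 (add F X, T Z):
            F (Z == V): β-rule — branch into T Z, F V  //  F Z, T V.
              branch 1.1.2.1 (add T Z, F V):
                × closes — contains both V and !V.
              branch 1.1.2.2 (add F Z, T V):
                × closes — contains both Z and !Z.
      branch 1.2 (add F !(X == Z), T (Z == V)):
        F !(X == Z): β-rule — branch into T X, T Z  //  F X, F Z.
          branch 1.2.1 (add T X, T Z):
            T (Z == V): β-rule — branch into T Z, T V  //  F Z, F V.
              branch 1.2.1.1 (add T Z, T V):
                ○ open, literals {V=1, X=1, Y=0, Z=1}.
              branch 1.2.1.2 (add F Z, F V):
                × closes — contains both Z and !Z.
          branch 1.2.2 (add F X, F Z):
            T (Z == V): β-rule — branch into T Z, T V  //  F Z, F V.
              branch 1.2.2.1 (add T Z, T V):
                × closes — contains both Z and !Z.
              branch 1.2.2.2 (add F Z, F V):
                × closes — contains both V and !V.
  branch 2 (add F !Y, F V):
    F (!(X == Z) == (Z == V)): β-rule — branch into T !(X == Z), F (Z == V)  //  F !(X == Z), T (Z == V).
      branch 2.1 (add T !(X == Z), F (Z == V)):
        T !(X == Z): β-rule — branch into T X, F Z  //  F X, T Z.
          branch 2.1.1 (add T X, F Z):
            F (Z == V): β-rule — branch into T Z, F V  //  F Z, T V.
              branch 2.1.1.1 (add T Z, F V):
                × closes — contains both Z and !Z.
              branch 2.1.1.2 (add F Z, T V):
                × closes — contains both V and !V.
          branch 2.1.2 (add F X, T Z):
            F (Z == V): β-rule — branch into T Z, F V  //  F Z, T V.
              branch 2.1.2.1 (add T Z, F V):
                ○ open, literals {V=0, X=0, Y=1, Z=1}.
              branch 2.1.2.2 (add F Z, T V):
                × closes — contains both Z and !Z.
      branch 2.2 (add F !(X == Z), T (Z == V)):
        F !(X == Z): β-rule — branch into T X, T Z  //  F X, F Z.
          branch 2.2.1 (add T X, T Z):
            T (Z == V): β-rule — branch into T Z, T V  //  F Z, F V.
              branch 2.2.1.1 (add T Z, T V):
                × closes — contains both V and !V.
              branch 2.2.1.2 (add F Z, F V):
                × closes — contains both Z and !Z.
          branch 2.2.2 (add F X, F Z):
            T (Z == V): β-rule — branch into T Z, T V  //  F Z, F V.
              branch 2.2.2.1 (add T Z, T V):
                × closes — contains both Z and !Z.
              branch 2.2.2.2 (add F Z, F V):
                ○ open, literals {V=0, X=0, Y=1, Z=0}.
12 branches closed, 4 open.
An open branch gives a countermodel: V=1, X=1, Y=0, Z=0 (unmentioned atoms arbitrary); the premises hold there but the conclusion fails.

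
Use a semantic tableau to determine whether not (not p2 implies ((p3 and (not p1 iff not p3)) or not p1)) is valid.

Not valid

Assume the negation and expand:
Initial set: {F not (not p2 implies ((p3 and (not p1 iff not p3)) or not p1))}.
F not (not p2 implies ((p3 and (not p1 iff not p3)) or not p1)): β-rule — branch into F not p2  //  T ((p3 and (not p1 iff not p3)) or not p1).
  branch 1 (add F not p2):
    ○ open, literals {p2=T}.
  branch 2 (add T ((p3 and (not p1 iff not p3)) or not p1)):
    T ((p3 and (not p1 iff not p3)) or not p1): β-rule — branch into T (p3 and (not p1 iff not p3))  //  T not p1.
      branch 2.1 (add T (p3 and (not p1 iff not p3))):
        T (p3 and (not p1 iff not p3)): α-rule — add T p3, T (not p1 iff not p3).
        T (not p1 iff not p3): β-rule — branch into T not p1, T not p3  //  F not p1, F not p3.
          branch 2.1.1 (add T not p1, T not p3):
            × closes — contains both p3 and not p3.
          branch 2.1.2 (add F not p1, F not p3):
            ○ open, literals {p1=T, p3=T}.
      branch 2.2 (add T not p1):
        ○ open, literals {p1=F}.
1 branch closed, 3 open.
An open branch gives a countermodel: p2=T (unmentioned atoms arbitrary); under it the original formula is false.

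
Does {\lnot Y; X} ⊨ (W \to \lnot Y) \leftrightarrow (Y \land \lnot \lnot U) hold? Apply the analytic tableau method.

Initial set: {T \lnot Y; T X; F ((W \to \lnot Y) \leftrightarrow (Y \land \lnot \lnot U))}.
F ((W \to \lnot Y) \leftrightarrow (Y \land \lnot \lnot U)): β-rule — branch into T (W \to \lnot Y), F (Y \land \lnot \lnot U)  //  F (W \to \lnot Y), T (Y \land \lnot \lnot U).
  branch 1 (add T (W \to \lnot Y), F (Y \land \lnot \lnot U)):
    T (W \to \lnot Y): β-rule — branch into F W  //  T \lnot Y.
      branch 1.1 (add F W):
        F (Y \land \lnot \lnot U): β-rule — branch into F Y  //  F \lnot \lnot U.
          branch 1.1.1 (add F Y):
            ○ open, literals {W=F, X=T, Y=F}.
          branch 1.1.2 (add F \lnot \lnot U):
            F \lnot \lnot U: drop double negation, giving F U.
            ○ open, literals {U=F, W=F, X=T, Y=F}.
      branch 1.2 (add T \lnot Y):
        F (Y \land \lnot \lnot U): β-rule — branch into F Y  //  F \lnot \lnot U.
          branch 1.2.1 (add F Y):
            ○ open, literals {X=T, Y=F}.
          branch 1.2.2 (add F \lnot \lnot U):
            F \lnot \lnot U: drop double negation, giving F U.
            ○ open, literals {U=F, X=T, Y=F}.
  branch 2 (add F (W \to \lnot Y), T (Y \land \lnot \lnot U)):
    F (W \to \lnot Y): α-rule — add T W, F \lnot Y.
    × closes — contains both Y and \lnot Y.
1 branch closed, 4 open.
An open branch gives a countermodel: W=F, X=T, Y=F (unmentioned atoms arbitrary); the premises hold there but the conclusion fails.

No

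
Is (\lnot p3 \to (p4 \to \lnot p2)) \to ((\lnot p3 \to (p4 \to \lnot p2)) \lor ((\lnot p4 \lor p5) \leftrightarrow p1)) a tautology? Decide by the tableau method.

Assume the negation and expand:
Initial set: {\lnot ((\lnot p3 \to (p4 \to \lnot p2)) \to ((\lnot p3 \to (p4 \to \lnot p2)) \lor ((\lnot p4 \lor p5) \leftrightarrow p1)))}.
\lnot ((\lnot p3 \to (p4 \to \lnot p2)) \to ((\lnot p3 \to (p4 \to \lnot p2)) \lor ((\lnot p4 \lor p5) \leftrightarrow p1))): α-rule — add (\lnot p3 \to (p4 \to \lnot p2)), \lnot ((\lnot p3 \to (p4 \to \lnot p2)) \lor ((\lnot p4 \lor p5) \leftrightarrow p1)).
\lnot ((\lnot p3 \to (p4 \to \lnot p2)) \lor ((\lnot p4 \lor p5) \leftrightarrow p1)): α-rule — add \lnot (\lnot p3 \to (p4 \to \lnot p2)), \lnot ((\lnot p4 \lor p5) \leftrightarrow p1).
\lnot (\lnot p3 \to (p4 \to \lnot p2)): α-rule — add \lnot p3, \lnot (p4 \to \lnot p2).
\lnot (p4 \to \lnot p2): α-rule — add p4, \lnot \lnot p2.
(\lnot p3 \to (p4 \to \lnot p2)): β-rule — branch into \lnot \lnot p3  //  (p4 \to \lnot p2).
  branch 1 (add \lnot \lnot p3):
    × closes — contains both p3 and \lnot p3.
  branch 2 (add (p4 \to \lnot p2)):
    \lnot ((\lnot p4 \lor p5) \leftrightarrow p1): β-rule — branch into (\lnot p4 \lor p5), \lnot p1  //  \lnot (\lnot p4 \lor p5), p1.
      branch 2.1 (add (\lnot p4 \lor p5), \lnot p1):
        (p4 \to \lnot p2): β-rule — branch into \lnot p4  //  \lnot p2.
          branch 2.1.1 (add \lnot p4):
            × closes — contains both p4 and \lnot p4.
          branch 2.1.2 (add \lnot p2):
            × closes — contains both p2 and \lnot p2.
      branch 2.2 (add \lnot (\lnot p4 \lor p5), p1):
        \lnot (\lnot p4 \lor p5): α-rule — add \lnot \lnot p4, \lnot p5.
        (p4 \to \lnot p2): β-rule — branch into \lnot p4  //  \lnot p2.
          branch 2.2.1 (add \lnot p4):
            × closes — contains both p4 and \lnot p4.
          branch 2.2.2 (add \lnot p2):
            × closes — contains both p2 and \lnot p2.
All 5 branches close.
Every branch closed, so the negation is unsatisfiable and the formula is valid.

Valid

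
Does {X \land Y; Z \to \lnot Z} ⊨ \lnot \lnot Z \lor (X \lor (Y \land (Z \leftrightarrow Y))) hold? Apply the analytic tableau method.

Initial set: {(X \land Y); (Z \to \lnot Z); \lnot (\lnot \lnot Z \lor (X \lor (Y \land (Z \leftrightarrow Y))))}.
(X \land Y): α-rule — add X, Y.
\lnot (\lnot \lnot Z \lor (X \lor (Y \land (Z \leftrightarrow Y)))): α-rule — add \lnot \lnot \lnot Z, \lnot (X \lor (Y \land (Z \leftrightarrow Y))).
\lnot \lnot \lnot Z: drop double negation, giving \lnot Z.
\lnot (X \lor (Y \land (Z \leftrightarrow Y))): α-rule — add \lnot X, \lnot (Y \land (Z \leftrightarrow Y)).
× closes — contains both X and \lnot X.
All 1 branch closes.
Every branch closed, so the premises entail the conclusion.

Yes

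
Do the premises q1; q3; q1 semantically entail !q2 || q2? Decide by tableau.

Yes

Initial set: {q1; q3; q1; !(!q2 || q2)}.
!(!q2 || q2): α-rule — add !!q2, !q2.
× closes — contains both q2 and !q2.
All 1 branch closes.
Every branch closed, so the premises entail the conclusion.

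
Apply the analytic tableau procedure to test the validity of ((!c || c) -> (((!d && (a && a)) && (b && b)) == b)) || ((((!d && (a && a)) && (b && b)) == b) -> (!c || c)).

Assume the negation and expand:
Initial set: {F (((!c || c) -> (((!d && (a && a)) && (b && b)) == b)) || ((((!d && (a && a)) && (b && b)) == b) -> (!c || c)))}.
F (((!c || c) -> (((!d && (a && a)) && (b && b)) == b)) || ((((!d && (a && a)) && (b && b)) == b) -> (!c || c))): α-rule — add F ((!c || c) -> (((!d && (a && a)) && (b && b)) == b)), F ((((!d && (a && a)) && (b && b)) == b) -> (!c || c)).
F ((!c || c) -> (((!d && (a && a)) && (b && b)) == b)): α-rule — add T (!c || c), F (((!d && (a && a)) && (b && b)) == b).
F ((((!d && (a && a)) && (b && b)) == b) -> (!c || c)): α-rule — add T (((!d && (a && a)) && (b && b)) == b), F (!c || c).
F (!c || c): α-rule — add F !c, F c.
× closes — contains both c and !c.
All 1 branch closes.
Every branch closed, so the negation is unsatisfiable and the formula is valid.

Valid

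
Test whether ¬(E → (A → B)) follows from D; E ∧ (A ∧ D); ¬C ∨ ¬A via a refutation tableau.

Initial set: {D; (E ∧ (A ∧ D)); (¬C ∨ ¬A); ¬¬(E → (A → B))}.
(E ∧ (A ∧ D)): α-rule — add E, (A ∧ D).
(A ∧ D): α-rule — add A, D.
(¬C ∨ ¬A): β-rule — branch into ¬C  //  ¬A.
  branch 1 (add ¬C):
    ¬¬(E → (A → B)): β-rule — branch into ¬E  //  (A → B).
      branch 1.1 (add ¬E):
        × closes — contains both E and ¬E.
      branch 1.2 (add (A → B)):
        (A → B): β-rule — branch into ¬A  //  B.
          branch 1.2.1 (add ¬A):
            × closes — contains both A and ¬A.
          branch 1.2.2 (add B):
            ○ open, literals {A=T, B=T, C=F, D=T, E=T}.
  branch 2 (add ¬A):
    × closes — contains both A and ¬A.
3 branches closed, 1 open.
An open branch gives a countermodel: A=T, B=T, C=F, D=T, E=T (unmentioned atoms arbitrary); the premises hold there but the conclusion fails.

No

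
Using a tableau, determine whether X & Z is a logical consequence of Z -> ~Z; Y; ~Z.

No

Initial set: {(Z -> ~Z); Y; ~Z; ~(X & Z)}.
(Z -> ~Z): β-rule — branch into ~Z  //  ~Z.
  branch 1 (add ~Z):
    ~(X & Z): β-rule — branch into ~X  //  ~Z.
      branch 1.1 (add ~X):
        ○ open, literals {X=F, Y=T, Z=F}.
      branch 1.2 (add ~Z):
        ○ open, literals {Y=T, Z=F}.
  branch 2 (add ~Z):
    ~(X & Z): β-rule — branch into ~X  //  ~Z.
      branch 2.1 (add ~X):
        ○ open, literals {X=F, Y=T, Z=F}.
      branch 2.2 (add ~Z):
        ○ open, literals {Y=T, Z=F}.
0 branches closed, 4 open.
An open branch gives a countermodel: X=F, Y=T, Z=F (unmentioned atoms arbitrary); the premises hold there but the conclusion fails.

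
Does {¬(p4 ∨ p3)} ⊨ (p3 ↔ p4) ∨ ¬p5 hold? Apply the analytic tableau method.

Initial set: {¬(p4 ∨ p3); ¬((p3 ↔ p4) ∨ ¬p5)}.
¬(p4 ∨ p3): α-rule — add ¬p4, ¬p3.
¬((p3 ↔ p4) ∨ ¬p5): α-rule — add ¬(p3 ↔ p4), ¬¬p5.
¬(p3 ↔ p4): β-rule — branch into p3, ¬p4  //  ¬p3, p4.
  branch 1 (add p3, ¬p4):
    × closes — contains both p3 and ¬p3.
  branch 2 (add ¬p3, p4):
    × closes — contains both p4 and ¬p4.
All 2 branches close.
Every branch closed, so the premises entail the conclusion.

Yes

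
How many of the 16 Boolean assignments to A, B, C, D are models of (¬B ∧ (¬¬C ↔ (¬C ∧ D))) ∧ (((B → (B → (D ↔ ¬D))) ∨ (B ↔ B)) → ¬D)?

Initial set: {((¬B ∧ (¬¬C ↔ (¬C ∧ D))) ∧ (((B → (B → (D ↔ ¬D))) ∨ (B ↔ B)) → ¬D))}.
((¬B ∧ (¬¬C ↔ (¬C ∧ D))) ∧ (((B → (B → (D ↔ ¬D))) ∨ (B ↔ B)) → ¬D)): α-rule — add (¬B ∧ (¬¬C ↔ (¬C ∧ D))), (((B → (B → (D ↔ ¬D))) ∨ (B ↔ B)) → ¬D).
(¬B ∧ (¬¬C ↔ (¬C ∧ D))): α-rule — add ¬B, (¬¬C ↔ (¬C ∧ D)).
(((B → (B → (D ↔ ¬D))) ∨ (B ↔ B)) → ¬D): β-rule — branch into ¬((B → (B → (D ↔ ¬D))) ∨ (B ↔ B))  //  ¬D.
  branch 1 (add ¬((B → (B → (D ↔ ¬D))) ∨ (B ↔ B))):
    ¬((B → (B → (D ↔ ¬D))) ∨ (B ↔ B)): α-rule — add ¬(B → (B → (D ↔ ¬D))), ¬(B ↔ B).
    ¬(B → (B → (D ↔ ¬D))): α-rule — add B, ¬(B → (D ↔ ¬D)).
    × closes — contains both B and ¬B.
  branch 2 (add ¬D):
    (¬¬C ↔ (¬C ∧ D)): β-rule — branch into ¬¬C, (¬C ∧ D)  //  ¬¬¬C, ¬(¬C ∧ D).
      branch 2.1 (add ¬¬C, (¬C ∧ D)):
        ¬¬C: drop double negation, giving C.
        (¬C ∧ D): α-rule — add ¬C, D.
        × closes — contains both C and ¬C.
      branch 2.2 (add ¬¬¬C, ¬(¬C ∧ D)):
        ¬¬¬C: drop double negation, giving ¬C.
        ¬(¬C ∧ D): β-rule — branch into ¬¬C  //  ¬D.
          branch 2.2.1 (add ¬¬C):
            × closes — contains both C and ¬C.
          branch 2.2.2 (add ¬D):
            ○ open, literals {B=F, C=F, D=F}.
3 branches closed, 1 open.
Each open branch fixes some atoms; the unmentioned ones are free. Counting distinct full assignments: branch {B=F, C=F, D=F} (A) contributes 2 new. Total: 2.

2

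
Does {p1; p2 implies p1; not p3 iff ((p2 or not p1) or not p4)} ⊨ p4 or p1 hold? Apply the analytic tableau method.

Initial set: {p1; (p2 implies p1); (not p3 iff ((p2 or not p1) or not p4)); not (p4 or p1)}.
not (p4 or p1): α-rule — add not p4, not p1.
× closes — contains both p1 and not p1.
All 1 branch closes.
Every branch closed, so the premises entail the conclusion.

Yes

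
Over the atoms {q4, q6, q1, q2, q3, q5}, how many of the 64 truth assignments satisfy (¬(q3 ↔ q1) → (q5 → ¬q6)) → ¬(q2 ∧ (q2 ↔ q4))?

50

Initial set: {T ((¬(q3 ↔ q1) → (q5 → ¬q6)) → ¬(q2 ∧ (q2 ↔ q4)))}.
T ((¬(q3 ↔ q1) → (q5 → ¬q6)) → ¬(q2 ∧ (q2 ↔ q4))): β-rule — branch into F (¬(q3 ↔ q1) → (q5 → ¬q6))  //  T ¬(q2 ∧ (q2 ↔ q4)).
  branch 1 (add F (¬(q3 ↔ q1) → (q5 → ¬q6))):
    F (¬(q3 ↔ q1) → (q5 → ¬q6)): α-rule — add T ¬(q3 ↔ q1), F (q5 → ¬q6).
    F (q5 → ¬q6): α-rule — add T q5, F ¬q6.
    T ¬(q3 ↔ q1): β-rule — branch into T q3, F q1  //  F q3, T q1.
      branch 1.1 (add T q3, F q1):
        ○ open, literals {q1=false, q3=true, q5=true, q6=true}.
      branch 1.2 (add F q3, T q1):
        ○ open, literals {q1=true, q3=false, q5=true, q6=true}.
  branch 2 (add T ¬(q2 ∧ (q2 ↔ q4))):
    T ¬(q2 ∧ (q2 ↔ q4)): β-rule — branch into F q2  //  F (q2 ↔ q4).
      branch 2.1 (add F q2):
        ○ open, literals {q2=false}.
      branch 2.2 (add F (q2 ↔ q4)):
        F (q2 ↔ q4): β-rule — branch into T q2, F q4  //  F q2, T q4.
          branch 2.2.1 (add T q2, F q4):
            ○ open, literals {q2=true, q4=false}.
          branch 2.2.2 (add F q2, T q4):
            ○ open, literals {q2=false, q4=true}.
0 branches closed, 5 open.
Each open branch fixes some atoms; the unmentioned ones are free. Counting distinct full assignments: branch {q1=false, q3=true, q5=true, q6=true} (q4, q2) contributes 4 new; branch {q1=true, q3=false, q5=true, q6=true} (q4, q2) contributes 4 new; branch {q2=false} (q4, q6, q1, q3, q5) contributes 28 new; branch {q2=true, q4=false} (q6, q1, q3, q5) contributes 14 new; branch {q2=false, q4=true} (q6, q1, q3, q5) contributes 0 new. Total: 50.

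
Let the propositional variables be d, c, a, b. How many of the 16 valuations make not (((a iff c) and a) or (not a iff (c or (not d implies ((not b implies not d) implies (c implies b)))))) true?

Initial set: {not (((a iff c) and a) or (not a iff (c or (not d implies ((not b implies not d) implies (c implies b))))))}.
not (((a iff c) and a) or (not a iff (c or (not d implies ((not b implies not d) implies (c implies b)))))): α-rule — add not ((a iff c) and a), not (not a iff (c or (not d implies ((not b implies not d) implies (c implies b))))).
not ((a iff c) and a): β-rule — branch into not (a iff c)  //  not a.
  branch 1 (add not (a iff c)):
    not (not a iff (c or (not d implies ((not b implies not d) implies (c implies b))))): β-rule — branch into not a, not (c or (not d implies ((not b implies not d) implies (c implies b))))  //  not not a, (c or (not d implies ((not b implies not d) implies (c implies b)))).
      branch 1.1 (add not a, not (c or (not d implies ((not b implies not d) implies (c implies b))))):
        not (c or (not d implies ((not b implies not d) implies (c implies b)))): α-rule — add not c, not (not d implies ((not b implies not d) implies (c implies b))).
        not (not d implies ((not b implies not d) implies (c implies b))): α-rule — add not d, not ((not b implies not d) implies (c implies b)).
        not ((not b implies not d) implies (c implies b)): α-rule — add (not b implies not d), not (c implies b).
        not (c implies b): α-rule — add c, not b.
        × closes — contains both c and not c.
      branch 1.2 (add not not a, (c or (not d implies ((not b implies not d) implies (c implies b))))):
        not (a iff c): β-rule — branch into a, not c  //  not a, c.
          branch 1.2.1 (add a, not c):
            (c or (not d implies ((not b implies not d) implies (c implies b)))): β-rule — branch into c  //  (not d implies ((not b implies not d) implies (c implies b))).
              branch 1.2.1.1 (add c):
                × closes — contains both c and not c.
              branch 1.2.1.2 (add (not d implies ((not b implies not d) implies (c implies b)))):
                (not d implies ((not b implies not d) implies (c implies b))): β-rule — branch into not not d  //  ((not b implies not d) implies (c implies b)).
                  branch 1.2.1.2.1 (add not not d):
                    ○ open, literals {a=true, c=false, d=true}.
                  branch 1.2.1.2.2 (add ((not b implies not d) implies (c implies b))):
                    ((not b implies not d) implies (c implies b)): β-rule — branch into not (not b implies not d)  //  (c implies b).
                      branch 1.2.1.2.2.1 (add not (not b implies not d)):
                        not (not b implies not d): α-rule — add not b, not not d.
                        ○ open, literals {a=true, b=false, c=false, d=true}.
                      branch 1.2.1.2.2.2 (add (c implies b)):
                        (c implies b): β-rule — branch into not c  //  b.
                          branch 1.2.1.2.2.2.1 (add not c):
                            ○ open, literals {a=true, c=false}.
                          branch 1.2.1.2.2.2.2 (add b):
                            ○ open, literals {a=true, b=true, c=false}.
          branch 1.2.2 (add not a, c):
            × closes — contains both a and not a.
  branch 2 (add not a):
    not (not a iff (c or (not d implies ((not b implies not d) implies (c implies b))))): β-rule — branch into not a, not (c or (not d implies ((not b implies not d) implies (c implies b))))  //  not not a, (c or (not d implies ((not b implies not d) implies (c implies b)))).
      branch 2.1 (add not a, not (c or (not d implies ((not b implies not d) implies (c implies b))))):
        not (c or (not d implies ((not b implies not d) implies (c implies b)))): α-rule — add not c, not (not d implies ((not b implies not d) implies (c implies b))).
        not (not d implies ((not b implies not d) implies (c implies b))): α-rule — add not d, not ((not b implies not d) implies (c implies b)).
        not ((not b implies not d) implies (c implies b)): α-rule — add (not b implies not d), not (c implies b).
        not (c implies b): α-rule — add c, not b.
        × closes — contains both c and not c.
      branch 2.2 (add not not a, (c or (not d implies ((not b implies not d) implies (c implies b))))):
        × closes — contains both a and not a.
5 branches closed, 4 open.
Each open branch fixes some atoms; the unmentioned ones are free. Counting distinct full assignments: branch {a=true, c=false, d=true} (b) contributes 2 new; branch {a=true, b=false, c=false, d=true} (none free) contributes 0 new; branch {a=true, c=false} (d, b) contributes 2 new; branch {a=true, b=true, c=false} (d) contributes 0 new. Total: 4.

4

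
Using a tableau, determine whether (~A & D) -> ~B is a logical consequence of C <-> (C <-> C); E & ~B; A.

Initial set: {(C <-> (C <-> C)); (E & ~B); A; ~((~A & D) -> ~B)}.
(E & ~B): α-rule — add E, ~B.
~((~A & D) -> ~B): α-rule — add (~A & D), ~~B.
× closes — contains both B and ~B.
All 1 branch closes.
Every branch closed, so the premises entail the conclusion.

Yes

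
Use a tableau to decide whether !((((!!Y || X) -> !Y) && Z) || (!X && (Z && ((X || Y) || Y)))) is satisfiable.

Satisfiable

Initial set: {!((((!!Y || X) -> !Y) && Z) || (!X && (Z && ((X || Y) || Y))))}.
!((((!!Y || X) -> !Y) && Z) || (!X && (Z && ((X || Y) || Y)))): α-rule — add !(((!!Y || X) -> !Y) && Z), !(!X && (Z && ((X || Y) || Y))).
!(((!!Y || X) -> !Y) && Z): β-rule — branch into !((!!Y || X) -> !Y)  //  !Z.
  branch 1 (add !((!!Y || X) -> !Y)):
    !((!!Y || X) -> !Y): α-rule — add (!!Y || X), !!Y.
    !(!X && (Z && ((X || Y) || Y))): β-rule — branch into !!X  //  !(Z && ((X || Y) || Y)).
      branch 1.1 (add !!X):
        (!!Y || X): β-rule — branch into !!Y  //  X.
          branch 1.1.1 (add !!Y):
            !!Y: drop double negation, giving Y.
            ○ open, literals {X=T, Y=T}.
          branch 1.1.2 (add X):
            ○ open, literals {X=T, Y=T}.
      branch 1.2 (add !(Z && ((X || Y) || Y))):
        (!!Y || X): β-rule — branch into !!Y  //  X.
          branch 1.2.1 (add !!Y):
            !!Y: drop double negation, giving Y.
            !(Z && ((X || Y) || Y)): β-rule — branch into !Z  //  !((X || Y) || Y).
              branch 1.2.1.1 (add !Z):
                ○ open, literals {Y=T, Z=F}.
              branch 1.2.1.2 (add !((X || Y) || Y)):
                !((X || Y) || Y): α-rule — add !(X || Y), !Y.
                × closes — contains both Y and !Y.
          branch 1.2.2 (add X):
            !(Z && ((X || Y) || Y)): β-rule — branch into !Z  //  !((X || Y) || Y).
              branch 1.2.2.1 (add !Z):
                ○ open, literals {X=T, Y=T, Z=F}.
              branch 1.2.2.2 (add !((X || Y) || Y)):
                !((X || Y) || Y): α-rule — add !(X || Y), !Y.
                × closes — contains both Y and !Y.
  branch 2 (add !Z):
    !(!X && (Z && ((X || Y) || Y))): β-rule — branch into !!X  //  !(Z && ((X || Y) || Y)).
      branch 2.1 (add !!X):
        ○ open, literals {X=T, Z=F}.
      branch 2.2 (add !(Z && ((X || Y) || Y))):
        !(Z && ((X || Y) || Y)): β-rule — branch into !Z  //  !((X || Y) || Y).
          branch 2.2.1 (add !Z):
            ○ open, literals {Z=F}.
          branch 2.2.2 (add !((X || Y) || Y)):
            !((X || Y) || Y): α-rule — add !(X || Y), !Y.
            !(X || Y): α-rule — add !X, !Y.
            ○ open, literals {X=F, Y=F, Z=F}.
2 branches closed, 7 open.
An open branch gives a satisfying assignment: X=T, Y=T.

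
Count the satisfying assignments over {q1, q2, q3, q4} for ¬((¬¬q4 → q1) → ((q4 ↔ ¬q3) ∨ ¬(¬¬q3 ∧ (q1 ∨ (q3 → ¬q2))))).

Initial set: {¬((¬¬q4 → q1) → ((q4 ↔ ¬q3) ∨ ¬(¬¬q3 ∧ (q1 ∨ (q3 → ¬q2)))))}.
¬((¬¬q4 → q1) → ((q4 ↔ ¬q3) ∨ ¬(¬¬q3 ∧ (q1 ∨ (q3 → ¬q2))))): α-rule — add (¬¬q4 → q1), ¬((q4 ↔ ¬q3) ∨ ¬(¬¬q3 ∧ (q1 ∨ (q3 → ¬q2)))).
¬((q4 ↔ ¬q3) ∨ ¬(¬¬q3 ∧ (q1 ∨ (q3 → ¬q2)))): α-rule — add ¬(q4 ↔ ¬q3), ¬¬(¬¬q3 ∧ (q1 ∨ (q3 → ¬q2))).
¬¬(¬¬q3 ∧ (q1 ∨ (q3 → ¬q2))): α-rule — add ¬¬q3, (q1 ∨ (q3 → ¬q2)).
¬¬q3: drop double negation, giving q3.
(¬¬q4 → q1): β-rule — branch into ¬¬¬q4  //  q1.
  branch 1 (add ¬¬¬q4):
    ¬¬¬q4: drop double negation, giving ¬q4.
    ¬(q4 ↔ ¬q3): β-rule — branch into q4, ¬¬q3  //  ¬q4, ¬q3.
      branch 1.1 (add q4, ¬¬q3):
        × closes — contains both q4 and ¬q4.
      branch 1.2 (add ¬q4, ¬q3):
        × closes — contains both q3 and ¬q3.
  branch 2 (add q1):
    ¬(q4 ↔ ¬q3): β-rule — branch into q4, ¬¬q3  //  ¬q4, ¬q3.
      branch 2.1 (add q4, ¬¬q3):
        (q1 ∨ (q3 → ¬q2)): β-rule — branch into q1  //  (q3 → ¬q2).
          branch 2.1.1 (add q1):
            ○ open, literals {q1=true, q3=true, q4=true}.
          branch 2.1.2 (add (q3 → ¬q2)):
            (q3 → ¬q2): β-rule — branch into ¬q3  //  ¬q2.
              branch 2.1.2.1 (add ¬q3):
                × closes — contains both q3 and ¬q3.
              branch 2.1.2.2 (add ¬q2):
                ○ open, literals {q1=true, q2=false, q3=true, q4=true}.
      branch 2.2 (add ¬q4, ¬q3):
        × closes — contains both q3 and ¬q3.
4 branches closed, 2 open.
Each open branch fixes some atoms; the unmentioned ones are free. Counting distinct full assignments: branch {q1=true, q3=true, q4=true} (q2) contributes 2 new; branch {q1=true, q2=false, q3=true, q4=true} (none free) contributes 0 new. Total: 2.

2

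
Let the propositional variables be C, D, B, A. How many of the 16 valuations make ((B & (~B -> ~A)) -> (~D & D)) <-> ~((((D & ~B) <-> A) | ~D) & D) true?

8

Initial set: {(((B & (~B -> ~A)) -> (~D & D)) <-> ~((((D & ~B) <-> A) | ~D) & D))}.
(((B & (~B -> ~A)) -> (~D & D)) <-> ~((((D & ~B) <-> A) | ~D) & D)): β-rule — branch into ((B & (~B -> ~A)) -> (~D & D)), ~((((D & ~B) <-> A) | ~D) & D)  //  ~((B & (~B -> ~A)) -> (~D & D)), ~~((((D & ~B) <-> A) | ~D) & D).
  branch 1 (add ((B & (~B -> ~A)) -> (~D & D)), ~((((D & ~B) <-> A) | ~D) & D)):
    ((B & (~B -> ~A)) -> (~D & D)): β-rule — branch into ~(B & (~B -> ~A))  //  (~D & D).
      branch 1.1 (add ~(B & (~B -> ~A))):
        ~((((D & ~B) <-> A) | ~D) & D): β-rule — branch into ~(((D & ~B) <-> A) | ~D)  //  ~D.
          branch 1.1.1 (add ~(((D & ~B) <-> A) | ~D)):
            ~(((D & ~B) <-> A) | ~D): α-rule — add ~((D & ~B) <-> A), ~~D.
            ~(B & (~B -> ~A)): β-rule — branch into ~B  //  ~(~B -> ~A).
              branch 1.1.1.1 (add ~B):
                ~((D & ~B) <-> A): β-rule — branch into (D & ~B), ~A  //  ~(D & ~B), A.
                  branch 1.1.1.1.1 (add (D & ~B), ~A):
                    (D & ~B): α-rule — add D, ~B.
                    ○ open, literals {A=0, B=0, D=1}.
                  branch 1.1.1.1.2 (add ~(D & ~B), A):
                    ~(D & ~B): β-rule — branch into ~D  //  ~~B.
                      branch 1.1.1.1.2.1 (add ~D):
                        × closes — contains both D and ~D.
                      branch 1.1.1.1.2.2 (add ~~B):
                        × closes — contains both B and ~B.
              branch 1.1.1.2 (add ~(~B -> ~A)):
                ~(~B -> ~A): α-rule — add ~B, ~~A.
                ~((D & ~B) <-> A): β-rule — branch into (D & ~B), ~A  //  ~(D & ~B), A.
                  branch 1.1.1.2.1 (add (D & ~B), ~A):
                    × closes — contains both A and ~A.
                  branch 1.1.1.2.2 (add ~(D & ~B), A):
                    ~(D & ~B): β-rule — branch into ~D  //  ~~B.
                      branch 1.1.1.2.2.1 (add ~D):
                        × closes — contains both D and ~D.
                      branch 1.1.1.2.2.2 (add ~~B):
                        × closes — contains both B and ~B.
          branch 1.1.2 (add ~D):
            ~(B & (~B -> ~A)): β-rule — branch into ~B  //  ~(~B -> ~A).
              branch 1.1.2.1 (add ~B):
                ○ open, literals {B=0, D=0}.
              branch 1.1.2.2 (add ~(~B -> ~A)):
                ~(~B -> ~A): α-rule — add ~B, ~~A.
                ○ open, literals {A=1, B=0, D=0}.
      branch 1.2 (add (~D & D)):
        (~D & D): α-rule — add ~D, D.
        × closes — contains both D and ~D.
  branch 2 (add ~((B & (~B -> ~A)) -> (~D & D)), ~~((((D & ~B) <-> A) | ~D) & D)):
    ~((B & (~B -> ~A)) -> (~D & D)): α-rule — add (B & (~B -> ~A)), ~(~D & D).
    ~~((((D & ~B) <-> A) | ~D) & D): α-rule — add (((D & ~B) <-> A) | ~D), D.
    (B & (~B -> ~A)): α-rule — add B, (~B -> ~A).
    ~(~D & D): β-rule — branch into ~~D  //  ~D.
      branch 2.1 (add ~~D):
        (((D & ~B) <-> A) | ~D): β-rule — branch into ((D & ~B) <-> A)  //  ~D.
          branch 2.1.1 (add ((D & ~B) <-> A)):
            (~B -> ~A): β-rule — branch into ~~B  //  ~A.
              branch 2.1.1.1 (add ~~B):
                ((D & ~B) <-> A): β-rule — branch into (D & ~B), A  //  ~(D & ~B), ~A.
                  branch 2.1.1.1.1 (add (D & ~B), A):
                    (D & ~B): α-rule — add D, ~B.
                    × closes — contains both B and ~B.
                  branch 2.1.1.1.2 (add ~(D & ~B), ~A):
                    ~(D & ~B): β-rule — branch into ~D  //  ~~B.
                      branch 2.1.1.1.2.1 (add ~D):
                        × closes — contains both D and ~D.
                      branch 2.1.1.1.2.2 (add ~~B):
                        ○ open, literals {A=0, B=1, D=1}.
              branch 2.1.1.2 (add ~A):
                ((D & ~B) <-> A): β-rule — branch into (D & ~B), A  //  ~(D & ~B), ~A.
                  branch 2.1.1.2.1 (add (D & ~B), A):
                    × closes — contains both A and ~A.
                  branch 2.1.1.2.2 (add ~(D & ~B), ~A):
                    ~(D & ~B): β-rule — branch into ~D  //  ~~B.
                      branch 2.1.1.2.2.1 (add ~D):
                        × closes — contains both D and ~D.
                      branch 2.1.1.2.2.2 (add ~~B):
                        ○ open, literals {A=0, B=1, D=1}.
          branch 2.1.2 (add ~D):
            × closes — contains both D and ~D.
      branch 2.2 (add ~D):
        × closes — contains both D and ~D.
12 branches closed, 5 open.
Each open branch fixes some atoms; the unmentioned ones are free. Counting distinct full assignments: branch {A=0, B=0, D=1} (C) contributes 2 new; branch {B=0, D=0} (C, A) contributes 4 new; branch {A=1, B=0, D=0} (C) contributes 0 new; branch {A=0, B=1, D=1} (C) contributes 2 new; branch {A=0, B=1, D=1} (C) contributes 0 new. Total: 8.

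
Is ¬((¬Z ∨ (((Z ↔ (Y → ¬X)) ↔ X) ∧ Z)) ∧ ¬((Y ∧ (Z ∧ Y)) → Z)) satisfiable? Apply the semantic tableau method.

Satisfiable

Initial set: {T ¬((¬Z ∨ (((Z ↔ (Y → ¬X)) ↔ X) ∧ Z)) ∧ ¬((Y ∧ (Z ∧ Y)) → Z))}.
T ¬((¬Z ∨ (((Z ↔ (Y → ¬X)) ↔ X) ∧ Z)) ∧ ¬((Y ∧ (Z ∧ Y)) → Z)): β-rule — branch into F (¬Z ∨ (((Z ↔ (Y → ¬X)) ↔ X) ∧ Z))  //  F ¬((Y ∧ (Z ∧ Y)) → Z).
  branch 1 (add F (¬Z ∨ (((Z ↔ (Y → ¬X)) ↔ X) ∧ Z))):
    F (¬Z ∨ (((Z ↔ (Y → ¬X)) ↔ X) ∧ Z)): α-rule — add F ¬Z, F (((Z ↔ (Y → ¬X)) ↔ X) ∧ Z).
    F (((Z ↔ (Y → ¬X)) ↔ X) ∧ Z): β-rule — branch into F ((Z ↔ (Y → ¬X)) ↔ X)  //  F Z.
      branch 1.1 (add F ((Z ↔ (Y → ¬X)) ↔ X)):
        F ((Z ↔ (Y → ¬X)) ↔ X): β-rule — branch into T (Z ↔ (Y → ¬X)), F X  //  F (Z ↔ (Y → ¬X)), T X.
          branch 1.1.1 (add T (Z ↔ (Y → ¬X)), F X):
            T (Z ↔ (Y → ¬X)): β-rule — branch into T Z, T (Y → ¬X)  //  F Z, F (Y → ¬X).
              branch 1.1.1.1 (add T Z, T (Y → ¬X)):
                T (Y → ¬X): β-rule — branch into F Y  //  T ¬X.
                  branch 1.1.1.1.1 (add F Y):
                    ○ open, literals {X=F, Y=F, Z=T}.
                  branch 1.1.1.1.2 (add T ¬X):
                    ○ open, literals {X=F, Z=T}.
              branch 1.1.1.2 (add F Z, F (Y → ¬X)):
                × closes — contains both Z and ¬Z.
          branch 1.1.2 (add F (Z ↔ (Y → ¬X)), T X):
            F (Z ↔ (Y → ¬X)): β-rule — branch into T Z, F (Y → ¬X)  //  F Z, T (Y → ¬X).
              branch 1.1.2.1 (add T Z, F (Y → ¬X)):
                F (Y → ¬X): α-rule — add T Y, F ¬X.
                ○ open, literals {X=T, Y=T, Z=T}.
              branch 1.1.2.2 (add F Z, T (Y → ¬X)):
                × closes — contains both Z and ¬Z.
      branch 1.2 (add F Z):
        × closes — contains both Z and ¬Z.
  branch 2 (add F ¬((Y ∧ (Z ∧ Y)) → Z)):
    F ¬((Y ∧ (Z ∧ Y)) → Z): β-rule — branch into F (Y ∧ (Z ∧ Y))  //  T Z.
      branch 2.1 (add F (Y ∧ (Z ∧ Y))):
        F (Y ∧ (Z ∧ Y)): β-rule — branch into F Y  //  F (Z ∧ Y).
          branch 2.1.1 (add F Y):
            ○ open, literals {Y=F}.
          branch 2.1.2 (add F (Z ∧ Y)):
            F (Z ∧ Y): β-rule — branch into F Z  //  F Y.
              branch 2.1.2.1 (add F Z):
                ○ open, literals {Z=F}.
              branch 2.1.2.2 (add F Y):
                ○ open, literals {Y=F}.
      branch 2.2 (add T Z):
        ○ open, literals {Z=T}.
3 branches closed, 7 open.
An open branch gives a satisfying assignment: X=F, Y=F, Z=T.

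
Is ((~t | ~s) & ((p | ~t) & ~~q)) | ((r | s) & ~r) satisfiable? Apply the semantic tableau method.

Satisfiable

Initial set: {(((~t | ~s) & ((p | ~t) & ~~q)) | ((r | s) & ~r))}.
(((~t | ~s) & ((p | ~t) & ~~q)) | ((r | s) & ~r)): β-rule — branch into ((~t | ~s) & ((p | ~t) & ~~q))  //  ((r | s) & ~r).
  branch 1 (add ((~t | ~s) & ((p | ~t) & ~~q))):
    ((~t | ~s) & ((p | ~t) & ~~q)): α-rule — add (~t | ~s), ((p | ~t) & ~~q).
    ((p | ~t) & ~~q): α-rule — add (p | ~t), ~~q.
    ~~q: drop double negation, giving q.
    (~t | ~s): β-rule — branch into ~t  //  ~s.
      branch 1.1 (add ~t):
        (p | ~t): β-rule — branch into p  //  ~t.
          branch 1.1.1 (add p):
            ○ open, literals {p=1, q=1, t=0}.
          branch 1.1.2 (add ~t):
            ○ open, literals {q=1, t=0}.
      branch 1.2 (add ~s):
        (p | ~t): β-rule — branch into p  //  ~t.
          branch 1.2.1 (add p):
            ○ open, literals {p=1, q=1, s=0}.
          branch 1.2.2 (add ~t):
            ○ open, literals {q=1, s=0, t=0}.
  branch 2 (add ((r | s) & ~r)):
    ((r | s) & ~r): α-rule — add (r | s), ~r.
    (r | s): β-rule — branch into r  //  s.
      branch 2.1 (add r):
        × closes — contains both r and ~r.
      branch 2.2 (add s):
        ○ open, literals {r=0, s=1}.
1 branch closed, 5 open.
An open branch gives a satisfying assignment: p=1, q=1, t=0.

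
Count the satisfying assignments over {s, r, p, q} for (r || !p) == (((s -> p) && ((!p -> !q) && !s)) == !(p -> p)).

10

Initial set: {((r || !p) == (((s -> p) && ((!p -> !q) && !s)) == !(p -> p)))}.
((r || !p) == (((s -> p) && ((!p -> !q) && !s)) == !(p -> p))): β-rule — branch into (r || !p), (((s -> p) && ((!p -> !q) && !s)) == !(p -> p))  //  !(r || !p), !(((s -> p) && ((!p -> !q) && !s)) == !(p -> p)).
  branch 1 (add (r || !p), (((s -> p) && ((!p -> !q) && !s)) == !(p -> p))):
    (r || !p): β-rule — branch into r  //  !p.
      branch 1.1 (add r):
        (((s -> p) && ((!p -> !q) && !s)) == !(p -> p)): β-rule — branch into ((s -> p) && ((!p -> !q) && !s)), !(p -> p)  //  !((s -> p) && ((!p -> !q) && !s)), !!(p -> p).
          branch 1.1.1 (add ((s -> p) && ((!p -> !q) && !s)), !(p -> p)):
            ((s -> p) && ((!p -> !q) && !s)): α-rule — add (s -> p), ((!p -> !q) && !s).
            !(p -> p): α-rule — add p, !p.
            × closes — contains both p and !p.
          branch 1.1.2 (add !((s -> p) && ((!p -> !q) && !s)), !!(p -> p)):
            !((s -> p) && ((!p -> !q) && !s)): β-rule — branch into !(s -> p)  //  !((!p -> !q) && !s).
              branch 1.1.2.1 (add !(s -> p)):
                !(s -> p): α-rule — add s, !p.
                !!(p -> p): β-rule — branch into !p  //  p.
                  branch 1.1.2.1.1 (add !p):
                    ○ open, literals {p=false, r=true, s=true}.
                  branch 1.1.2.1.2 (add p):
                    × closes — contains both p and !p.
              branch 1.1.2.2 (add !((!p -> !q) && !s)):
                !!(p -> p): β-rule — branch into !p  //  p.
                  branch 1.1.2.2.1 (add !p):
                    !((!p -> !q) && !s): β-rule — branch into !(!p -> !q)  //  !!s.
                      branch 1.1.2.2.1.1 (add !(!p -> !q)):
                        !(!p -> !q): α-rule — add !p, !!q.
                        ○ open, literals {p=false, q=true, r=true}.
                      branch 1.1.2.2.1.2 (add !!s):
                        ○ open, literals {p=false, r=true, s=true}.
                  branch 1.1.2.2.2 (add p):
                    !((!p -> !q) && !s): β-rule — branch into !(!p -> !q)  //  !!s.
                      branch 1.1.2.2.2.1 (add !(!p -> !q)):
                        !(!p -> !q): α-rule — add !p, !!q.
                        × closes — contains both p and !p.
                      branch 1.1.2.2.2.2 (add !!s):
                        ○ open, literals {p=true, r=true, s=true}.
      branch 1.2 (add !p):
        (((s -> p) && ((!p -> !q) && !s)) == !(p -> p)): β-rule — branch into ((s -> p) && ((!p -> !q) && !s)), !(p -> p)  //  !((s -> p) && ((!p -> !q) && !s)), !!(p -> p).
          branch 1.2.1 (add ((s -> p) && ((!p -> !q) && !s)), !(p -> p)):
            ((s -> p) && ((!p -> !q) && !s)): α-rule — add (s -> p), ((!p -> !q) && !s).
            !(p -> p): α-rule — add p, !p.
            × closes — contains both p and !p.
          branch 1.2.2 (add !((s -> p) && ((!p -> !q) && !s)), !!(p -> p)):
            !((s -> p) && ((!p -> !q) && !s)): β-rule — branch into !(s -> p)  //  !((!p -> !q) && !s).
              branch 1.2.2.1 (add !(s -> p)):
                !(s -> p): α-rule — add s, !p.
                !!(p -> p): β-rule — branch into !p  //  p.
                  branch 1.2.2.1.1 (add !p):
                    ○ open, literals {p=false, s=true}.
                  branch 1.2.2.1.2 (add p):
                    × closes — contains both p and !p.
              branch 1.2.2.2 (add !((!p -> !q) && !s)):
                !!(p -> p): β-rule — branch into !p  //  p.
                  branch 1.2.2.2.1 (add !p):
                    !((!p -> !q) && !s): β-rule — branch into !(!p -> !q)  //  !!s.
                      branch 1.2.2.2.1.1 (add !(!p -> !q)):
                        !(!p -> !q): α-rule — add !p, !!q.
                        ○ open, literals {p=false, q=true}.
                      branch 1.2.2.2.1.2 (add !!s):
                        ○ open, literals {p=false, s=true}.
                  branch 1.2.2.2.2 (add p):
                    × closes — contains both p and !p.
  branch 2 (add !(r || !p), !(((s -> p) && ((!p -> !q) && !s)) == !(p -> p))):
    !(r || !p): α-rule — add !r, !!p.
    !(((s -> p) && ((!p -> !q) && !s)) == !(p -> p)): β-rule — branch into ((s -> p) && ((!p -> !q) && !s)), !!(p -> p)  //  !((s -> p) && ((!p -> !q) && !s)), !(p -> p).
      branch 2.1 (add ((s -> p) && ((!p -> !q) && !s)), !!(p -> p)):
        ((s -> p) && ((!p -> !q) && !s)): α-rule — add (s -> p), ((!p -> !q) && !s).
        ((!p -> !q) && !s): α-rule — add (!p -> !q), !s.
        !!(p -> p): β-rule — branch into !p  //  p.
          branch 2.1.1 (add !p):
            × closes — contains both p and !p.
          branch 2.1.2 (add p):
            (s -> p): β-rule — branch into !s  //  p.
              branch 2.1.2.1 (add !s):
                (!p -> !q): β-rule — branch into !!p  //  !q.
                  branch 2.1.2.1.1 (add !!p):
                    ○ open, literals {p=true, r=false, s=false}.
                  branch 2.1.2.1.2 (add !q):
                    ○ open, literals {p=true, q=false, r=false, s=false}.
              branch 2.1.2.2 (add p):
                (!p -> !q): β-rule — branch into !!p  //  !q.
                  branch 2.1.2.2.1 (add !!p):
                    ○ open, literals {p=true, r=false, s=false}.
                  branch 2.1.2.2.2 (add !q):
                    ○ open, literals {p=true, q=false, r=false, s=false}.
      branch 2.2 (add !((s -> p) && ((!p -> !q) && !s)), !(p -> p)):
        !(p -> p): α-rule — add p, !p.
        × closes — contains both p and !p.
8 branches closed, 11 open.
Each open branch fixes some atoms; the unmentioned ones are free. Counting distinct full assignments: branch {p=false, r=true, s=true} (q) contributes 2 new; branch {p=false, q=true, r=true} (s) contributes 1 new; branch {p=false, r=true, s=true} (q) contributes 0 new; branch {p=true, r=true, s=true} (q) contributes 2 new; branch {p=false, s=true} (r, q) contributes 2 new; branch {p=false, q=true} (s, r) contributes 1 new; branch {p=false, s=true} (r, q) contributes 0 new; branch {p=true, r=false, s=false} (q) contributes 2 new; branch {p=true, q=false, r=false, s=false} (none free) contributes 0 new; branch {p=true, r=false, s=false} (q) contributes 0 new; branch {p=true, q=false, r=false, s=false} (none free) contributes 0 new. Total: 10.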